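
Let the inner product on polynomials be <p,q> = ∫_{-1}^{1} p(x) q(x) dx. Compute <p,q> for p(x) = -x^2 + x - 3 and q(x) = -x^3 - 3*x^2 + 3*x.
<p,q> = 44/5

Expand the product: p(x)·q(x) = x^5 + 2*x^4 - 3*x^3 + 12*x^2 - 9*x.
∫_{-1}^{1} of each monomial x^k gives [2/(k+1) if k even, 0 if k odd]. Integrating term-by-term (or equivalently evaluating the antiderivative F(x) = x^6/6 + 2*x^5/5 - 3*x^4/4 + 4*x^3 - 9*x^2/2 at the endpoints):
  F(1) − F(−1) = -41/60 − (-569/60) = 44/5.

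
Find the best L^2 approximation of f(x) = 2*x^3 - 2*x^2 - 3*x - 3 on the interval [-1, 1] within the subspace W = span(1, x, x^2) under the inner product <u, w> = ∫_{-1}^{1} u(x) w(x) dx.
g(x) = -2*x^2 - 9*x/5 - 3

The best approximation g ∈ W is the orthogonal projection of f onto W. Writing g = a_0 + a_1 x + a_2 x^2, the coefficients solve the normal equations G · a = b where
  G_{ij} = <φ_i, φ_j> and b_i = <f, φ_i>, with φ_0 = 1, φ_1 = x, φ_2 = x^2.
G =
  [2, 0, 2/3]
  [0, 2/3, 0]
  [2/3, 0, 2/5],
b = (-22/3, -6/5, -14/5).
Solving gives a_0 = -3, a_1 = -9/5, a_2 = -2, so
  g(x) = -2*x^2 - 9*x/5 - 3.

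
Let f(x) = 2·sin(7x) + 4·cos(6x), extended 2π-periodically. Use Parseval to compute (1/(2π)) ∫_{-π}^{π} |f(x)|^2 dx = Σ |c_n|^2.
Σ |c_n|^2 = 10

Expand |f|^2 and use orthogonality of {sin(nx), cos(mx)} on [-π, π]:
  ∫_{-π}^{π} sin(nx)^2 dx = π, ∫ cos(mx)^2 dx = π, and cross terms integrate to 0.
So ∫_{-π}^{π} f(x)^2 dx = 2^2 · π + 4^2 · π = (4 + 16)π.
Divide by 2π: (4 + 16)/2 = 10.
By Parseval, this equals Σ |c_n|^2.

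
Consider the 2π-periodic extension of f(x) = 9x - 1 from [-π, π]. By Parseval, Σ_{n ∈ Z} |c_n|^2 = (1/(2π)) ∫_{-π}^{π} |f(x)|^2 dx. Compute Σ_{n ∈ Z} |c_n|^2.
Σ |c_n|^2 = 27π^2 + 1

Expand and integrate term by term over [-π, π]:
  ∫ (9x)^2 dx = 81·(2π^3/3); ∫ 2·9·(-1)·x dx = 0 (odd integrand); ∫ (-1)^2 dx = 1·2π.
So (1/(2π)) ∫_{-π}^{π} (9x - 1)^2 dx = 81π^2/3 + 1 = 27π^2 + 1.
Parseval ⇒ Σ |c_n|^2 = 27π^2 + 1.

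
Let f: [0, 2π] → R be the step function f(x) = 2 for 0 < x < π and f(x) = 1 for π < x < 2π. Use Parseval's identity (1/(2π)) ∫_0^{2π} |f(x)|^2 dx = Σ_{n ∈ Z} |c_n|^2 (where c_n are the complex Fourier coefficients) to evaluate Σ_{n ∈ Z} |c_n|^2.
Σ |c_n|^2 = 5/2

Parseval equates the L^2 energy of f (normalised by 1/(2π)) with the ℓ^2 sum of its Fourier coefficients: (1/(2π)) ∫_0^{2π} |f|^2 = Σ |c_n|^2.
Compute the left side: (1/(2π)) [∫_0^π 2^2 dx + ∫_π^{2π} 1^2 dx] = (1/(2π)) · (4π + 1π) = (4 + 1)/2 = 5/2.
So Σ_{n ∈ Z} |c_n|^2 = 5/2.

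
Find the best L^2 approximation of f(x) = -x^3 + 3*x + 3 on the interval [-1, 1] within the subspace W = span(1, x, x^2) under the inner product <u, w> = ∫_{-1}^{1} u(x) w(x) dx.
g(x) = 12*x/5 + 3

The best approximation g ∈ W is the orthogonal projection of f onto W. Writing g = a_0 + a_1 x + a_2 x^2, the coefficients solve the normal equations G · a = b where
  G_{ij} = <φ_i, φ_j> and b_i = <f, φ_i>, with φ_0 = 1, φ_1 = x, φ_2 = x^2.
G =
  [2, 0, 2/3]
  [0, 2/3, 0]
  [2/3, 0, 2/5],
b = (6, 8/5, 2).
Solving gives a_0 = 3, a_1 = 12/5, a_2 = 0, so
  g(x) = 12*x/5 + 3.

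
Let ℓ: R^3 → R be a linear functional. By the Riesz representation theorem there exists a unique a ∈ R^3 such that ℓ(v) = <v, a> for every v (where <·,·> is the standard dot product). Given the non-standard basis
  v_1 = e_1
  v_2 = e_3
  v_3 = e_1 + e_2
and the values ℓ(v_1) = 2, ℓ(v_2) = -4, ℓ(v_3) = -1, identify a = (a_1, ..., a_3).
a = (2, -3, -4)

Write a = (a_1, ..., a_3) in the standard basis. For each basis vector v_i, ℓ(v_i) = <v_i, a> is a linear equation in the a_j's. Collect the n equations into a matrix system V a = ℓ, where row i of V is v_i (expressed in the standard basis). Since V is invertible (lower-triangular with 1s on the diagonal, up to permutation), solve by back-substitution:
  V =
[[1, 0, 0],
 [0, 0, 1],
 [1, 1, 0]]
  V a = (2, -4, -1)
Solving gives a = (2, -3, -4).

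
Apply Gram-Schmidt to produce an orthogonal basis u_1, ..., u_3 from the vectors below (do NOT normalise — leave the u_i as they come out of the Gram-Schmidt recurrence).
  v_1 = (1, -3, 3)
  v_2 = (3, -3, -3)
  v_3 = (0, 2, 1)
Orthogonal basis:
  u_1 = (1, -3, 3)
  u_2 = (54/19, -48/19, -66/19)
  u_3 = (15/14, 5/7, 5/14)

Apply the Gram-Schmidt recurrence
  u_1 = v_1
  u_i = v_i − Σ_{j<i} ((v_i · u_j) / (u_j · u_j)) · u_j.

Step by step this gives:
  u_1 = (1, -3, 3)
  u_2 = (54/19, -48/19, -66/19)
  u_3 = (15/14, 5/7, 5/14)

Orthogonality check:
  u_2 · u_1 = 0 (should be 0)
  u_3 · u_1 = 0 (should be 0)
  u_3 · u_2 = 0 (should be 0)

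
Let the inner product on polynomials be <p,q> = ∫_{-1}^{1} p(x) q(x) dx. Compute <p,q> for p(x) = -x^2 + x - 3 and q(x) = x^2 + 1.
<p,q> = -136/15

Expand the product: p(x)·q(x) = -x^4 + x^3 - 4*x^2 + x - 3.
∫_{-1}^{1} of each monomial x^k gives [2/(k+1) if k even, 0 if k odd]. Integrating term-by-term (or equivalently evaluating the antiderivative F(x) = -x^5/5 + x^4/4 - 4*x^3/3 + x^2/2 - 3*x at the endpoints):
  F(1) − F(−1) = -227/60 − (317/60) = -136/15.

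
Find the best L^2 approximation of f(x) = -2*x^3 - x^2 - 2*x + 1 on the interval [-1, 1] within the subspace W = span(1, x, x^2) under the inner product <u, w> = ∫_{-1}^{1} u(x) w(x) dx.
g(x) = -x^2 - 16*x/5 + 1

The best approximation g ∈ W is the orthogonal projection of f onto W. Writing g = a_0 + a_1 x + a_2 x^2, the coefficients solve the normal equations G · a = b where
  G_{ij} = <φ_i, φ_j> and b_i = <f, φ_i>, with φ_0 = 1, φ_1 = x, φ_2 = x^2.
G =
  [2, 0, 2/3]
  [0, 2/3, 0]
  [2/3, 0, 2/5],
b = (4/3, -32/15, 4/15).
Solving gives a_0 = 1, a_1 = -16/5, a_2 = -1, so
  g(x) = -x^2 - 16*x/5 + 1.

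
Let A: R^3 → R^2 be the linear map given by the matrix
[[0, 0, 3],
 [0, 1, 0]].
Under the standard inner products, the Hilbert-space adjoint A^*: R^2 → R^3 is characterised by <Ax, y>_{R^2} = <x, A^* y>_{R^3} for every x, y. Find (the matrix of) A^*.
A^* = A^T =
[[0, 0],
 [0, 1],
 [3, 0]]

For real matrices with standard dot products, the defining identity <Ax, y> = <x, A^* y> gives (Ax)^T y = x^T (A^*) y, i.e. x^T A^T y = x^T (A^*) y. Since this holds for all x, y, we must have A^* = A^T. Therefore
A^* =
[[0, 0],
 [0, 1],
 [3, 0]].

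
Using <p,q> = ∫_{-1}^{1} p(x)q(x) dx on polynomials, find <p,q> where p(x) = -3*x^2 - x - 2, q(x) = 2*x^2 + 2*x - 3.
<p,q> = 58/5

Expand the product: p(x)·q(x) = -6*x^4 - 8*x^3 + 3*x^2 - x + 6.
∫_{-1}^{1} of each monomial x^k gives [2/(k+1) if k even, 0 if k odd]. Integrating term-by-term (or equivalently evaluating the antiderivative F(x) = -6*x^5/5 - 2*x^4 + x^3 - x^2/2 + 6*x at the endpoints):
  F(1) − F(−1) = 33/10 − (-83/10) = 58/5.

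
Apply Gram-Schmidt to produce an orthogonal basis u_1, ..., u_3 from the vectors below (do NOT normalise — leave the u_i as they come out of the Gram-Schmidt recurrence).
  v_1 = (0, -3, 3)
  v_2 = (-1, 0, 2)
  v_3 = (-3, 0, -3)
Orthogonal basis:
  u_1 = (0, -3, 3)
  u_2 = (-1, 1, 1)
  u_3 = (-3, -3/2, -3/2)

Apply the Gram-Schmidt recurrence
  u_1 = v_1
  u_i = v_i − Σ_{j<i} ((v_i · u_j) / (u_j · u_j)) · u_j.

Step by step this gives:
  u_1 = (0, -3, 3)
  u_2 = (-1, 1, 1)
  u_3 = (-3, -3/2, -3/2)

Orthogonality check:
  u_2 · u_1 = 0 (should be 0)
  u_3 · u_1 = 0 (should be 0)
  u_3 · u_2 = 0 (should be 0)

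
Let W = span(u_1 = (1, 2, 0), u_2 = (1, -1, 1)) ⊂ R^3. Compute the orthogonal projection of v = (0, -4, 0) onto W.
proj_W(v) = (-4/7, -26/7, 6/7)

Set up U = [u_1 | ... | u_2] ∈ R^(3×2). The projector onto W = col(U) is P = U (U^T U)^(-1) U^T.
Compute U^T U =
  [5, -1]
  [-1, 3],
and U^T v = (-8, 4).
Solve U^T U · c = U^T v for the coefficients: c = (-10/7, 6/7). The projection is proj_W(v) = U c.
Check: (v - proj_W(v)) · u_1 = 0  (should be 0).
Check: (v - proj_W(v)) · u_2 = 0  (should be 0).
Result: proj_W(v) = (-4/7, -26/7, 6/7).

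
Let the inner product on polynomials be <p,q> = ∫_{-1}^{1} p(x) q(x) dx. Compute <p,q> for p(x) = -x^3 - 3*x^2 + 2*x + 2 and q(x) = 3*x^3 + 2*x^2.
<p,q> = 38/21

Expand the product: p(x)·q(x) = -3*x^6 - 11*x^5 + 10*x^3 + 4*x^2.
∫_{-1}^{1} of each monomial x^k gives [2/(k+1) if k even, 0 if k odd]. Integrating term-by-term (or equivalently evaluating the antiderivative F(x) = -3*x^7/7 - 11*x^6/6 + 5*x^4/2 + 4*x^3/3 at the endpoints):
  F(1) − F(−1) = 11/7 − (-5/21) = 38/21.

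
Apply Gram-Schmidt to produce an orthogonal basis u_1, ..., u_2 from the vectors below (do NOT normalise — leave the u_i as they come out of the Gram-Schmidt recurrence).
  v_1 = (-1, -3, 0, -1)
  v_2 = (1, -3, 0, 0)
Orthogonal basis:
  u_1 = (-1, -3, 0, -1)
  u_2 = (19/11, -9/11, 0, 8/11)

Apply the Gram-Schmidt recurrence
  u_1 = v_1
  u_i = v_i − Σ_{j<i} ((v_i · u_j) / (u_j · u_j)) · u_j.

Step by step this gives:
  u_1 = (-1, -3, 0, -1)
  u_2 = (19/11, -9/11, 0, 8/11)

Orthogonality check:
  u_2 · u_1 = 0 (should be 0)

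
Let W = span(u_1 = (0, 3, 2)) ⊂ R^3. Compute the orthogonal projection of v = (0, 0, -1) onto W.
proj_W(v) = (0, -6/13, -4/13)

Set up U = [u_1 | ... | u_1] ∈ R^(3×1). The projector onto W = col(U) is P = U (U^T U)^(-1) U^T.
Compute U^T U =
  [13],
and U^T v = (-2).
Solve U^T U · c = U^T v for the coefficients: c = (-2/13). The projection is proj_W(v) = U c.
Check: (v - proj_W(v)) · u_1 = 0  (should be 0).
Result: proj_W(v) = (0, -6/13, -4/13).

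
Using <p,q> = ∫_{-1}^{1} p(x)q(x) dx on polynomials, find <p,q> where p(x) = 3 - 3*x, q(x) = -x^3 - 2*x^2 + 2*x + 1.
<p,q> = -4/5

Expand the product: p(x)·q(x) = 3*x^4 + 3*x^3 - 12*x^2 + 3*x + 3.
∫_{-1}^{1} of each monomial x^k gives [2/(k+1) if k even, 0 if k odd]. Integrating term-by-term (or equivalently evaluating the antiderivative F(x) = 3*x^5/5 + 3*x^4/4 - 4*x^3 + 3*x^2/2 + 3*x at the endpoints):
  F(1) − F(−1) = 37/20 − (53/20) = -4/5.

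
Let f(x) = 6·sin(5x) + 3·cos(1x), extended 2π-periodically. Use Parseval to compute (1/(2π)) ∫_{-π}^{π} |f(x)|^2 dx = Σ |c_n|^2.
Σ |c_n|^2 = 45/2

Expand |f|^2 and use orthogonality of {sin(nx), cos(mx)} on [-π, π]:
  ∫_{-π}^{π} sin(nx)^2 dx = π, ∫ cos(mx)^2 dx = π, and cross terms integrate to 0.
So ∫_{-π}^{π} f(x)^2 dx = 6^2 · π + 3^2 · π = (36 + 9)π.
Divide by 2π: (36 + 9)/2 = 45/2.
By Parseval, this equals Σ |c_n|^2.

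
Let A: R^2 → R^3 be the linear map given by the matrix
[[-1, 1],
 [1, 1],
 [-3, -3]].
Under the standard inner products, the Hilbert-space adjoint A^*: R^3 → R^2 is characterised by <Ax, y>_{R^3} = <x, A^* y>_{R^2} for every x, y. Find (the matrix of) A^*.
A^* = A^T =
[[-1, 1, -3],
 [1, 1, -3]]

For real matrices with standard dot products, the defining identity <Ax, y> = <x, A^* y> gives (Ax)^T y = x^T (A^*) y, i.e. x^T A^T y = x^T (A^*) y. Since this holds for all x, y, we must have A^* = A^T. Therefore
A^* =
[[-1, 1, -3],
 [1, 1, -3]].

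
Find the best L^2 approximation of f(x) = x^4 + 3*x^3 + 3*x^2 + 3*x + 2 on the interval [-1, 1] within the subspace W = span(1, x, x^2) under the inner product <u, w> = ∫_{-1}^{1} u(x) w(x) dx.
g(x) = 27*x^2/7 + 24*x/5 + 67/35

The best approximation g ∈ W is the orthogonal projection of f onto W. Writing g = a_0 + a_1 x + a_2 x^2, the coefficients solve the normal equations G · a = b where
  G_{ij} = <φ_i, φ_j> and b_i = <f, φ_i>, with φ_0 = 1, φ_1 = x, φ_2 = x^2.
G =
  [2, 0, 2/3]
  [0, 2/3, 0]
  [2/3, 0, 2/5],
b = (32/5, 16/5, 296/105).
Solving gives a_0 = 67/35, a_1 = 24/5, a_2 = 27/7, so
  g(x) = 27*x^2/7 + 24*x/5 + 67/35.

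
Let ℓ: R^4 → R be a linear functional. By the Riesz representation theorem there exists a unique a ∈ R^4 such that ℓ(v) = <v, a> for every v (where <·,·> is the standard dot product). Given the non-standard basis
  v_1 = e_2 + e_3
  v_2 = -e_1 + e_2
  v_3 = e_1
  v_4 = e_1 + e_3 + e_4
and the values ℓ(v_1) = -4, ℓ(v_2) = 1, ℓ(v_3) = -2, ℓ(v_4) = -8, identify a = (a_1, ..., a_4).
a = (-2, -1, -3, -3)

Write a = (a_1, ..., a_4) in the standard basis. For each basis vector v_i, ℓ(v_i) = <v_i, a> is a linear equation in the a_j's. Collect the n equations into a matrix system V a = ℓ, where row i of V is v_i (expressed in the standard basis). Since V is invertible (lower-triangular with 1s on the diagonal, up to permutation), solve by back-substitution:
  V =
[[0, 1, 1, 0],
 [-1, 1, 0, 0],
 [1, 0, 0, 0],
 [1, 0, 1, 1]]
  V a = (-4, 1, -2, -8)
Solving gives a = (-2, -1, -3, -3).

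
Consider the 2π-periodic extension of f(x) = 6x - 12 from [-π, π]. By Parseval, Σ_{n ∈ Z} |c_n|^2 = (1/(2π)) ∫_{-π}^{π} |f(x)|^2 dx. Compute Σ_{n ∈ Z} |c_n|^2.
Σ |c_n|^2 = 12π^2 + 144

Expand and integrate term by term over [-π, π]:
  ∫ (6x)^2 dx = 36·(2π^3/3); ∫ 2·6·(-12)·x dx = 0 (odd integrand); ∫ (-12)^2 dx = 144·2π.
So (1/(2π)) ∫_{-π}^{π} (6x - 12)^2 dx = 36π^2/3 + 144 = 12π^2 + 144.
Parseval ⇒ Σ |c_n|^2 = 12π^2 + 144.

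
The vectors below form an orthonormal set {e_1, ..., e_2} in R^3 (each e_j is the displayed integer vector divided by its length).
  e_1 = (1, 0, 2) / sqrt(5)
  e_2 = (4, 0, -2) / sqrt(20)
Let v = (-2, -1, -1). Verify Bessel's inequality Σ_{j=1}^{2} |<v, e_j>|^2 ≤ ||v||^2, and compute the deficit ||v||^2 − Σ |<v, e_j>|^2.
Σ |<v, e_j>|^2 = 5; ||v||^2 = 6; deficit = 1

Write each e_j = u_j / sqrt(<u_j, u_j>) where u_j is the displayed integer vector. Then <v, e_j> = <v, u_j> / sqrt(<u_j, u_j>), so |<v, e_j>|^2 = <v, u_j>^2 / <u_j, u_j>.
Coefficients: <v, e_1> = -4/sqrt(5), <v, e_2> = -6/sqrt(20).
Square and sum: Σ |<v, e_j>|^2 = 5.
Compute ||v||^2 = v·v = 6.
Deficit = 6 − 5 = 1 ≥ 0, confirming Bessel's inequality. (The deficit equals ||v − Σ <v,e_j> e_j||^2, the squared distance from v to span{e_j}.)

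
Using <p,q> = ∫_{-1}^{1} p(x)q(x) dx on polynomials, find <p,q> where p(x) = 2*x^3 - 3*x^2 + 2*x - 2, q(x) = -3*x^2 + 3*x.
<p,q> = 14

Expand the product: p(x)·q(x) = -6*x^5 + 15*x^4 - 15*x^3 + 12*x^2 - 6*x.
∫_{-1}^{1} of each monomial x^k gives [2/(k+1) if k even, 0 if k odd]. Integrating term-by-term (or equivalently evaluating the antiderivative F(x) = -x^6 + 3*x^5 - 15*x^4/4 + 4*x^3 - 3*x^2 at the endpoints):
  F(1) − F(−1) = -3/4 − (-59/4) = 14.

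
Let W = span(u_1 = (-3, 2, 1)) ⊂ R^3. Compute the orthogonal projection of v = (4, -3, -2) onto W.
proj_W(v) = (30/7, -20/7, -10/7)

Set up U = [u_1 | ... | u_1] ∈ R^(3×1). The projector onto W = col(U) is P = U (U^T U)^(-1) U^T.
Compute U^T U =
  [14],
and U^T v = (-20).
Solve U^T U · c = U^T v for the coefficients: c = (-10/7). The projection is proj_W(v) = U c.
Check: (v - proj_W(v)) · u_1 = 0  (should be 0).
Result: proj_W(v) = (30/7, -20/7, -10/7).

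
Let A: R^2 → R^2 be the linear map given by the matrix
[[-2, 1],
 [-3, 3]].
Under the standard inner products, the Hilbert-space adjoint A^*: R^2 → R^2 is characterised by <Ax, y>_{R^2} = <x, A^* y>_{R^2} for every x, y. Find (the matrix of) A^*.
A^* = A^T =
[[-2, -3],
 [1, 3]]

For real matrices with standard dot products, the defining identity <Ax, y> = <x, A^* y> gives (Ax)^T y = x^T (A^*) y, i.e. x^T A^T y = x^T (A^*) y. Since this holds for all x, y, we must have A^* = A^T. Therefore
A^* =
[[-2, -3],
 [1, 3]].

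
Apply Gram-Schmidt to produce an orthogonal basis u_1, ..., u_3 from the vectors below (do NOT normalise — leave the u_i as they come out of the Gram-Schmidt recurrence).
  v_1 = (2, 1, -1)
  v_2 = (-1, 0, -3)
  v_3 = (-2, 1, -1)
Orthogonal basis:
  u_1 = (2, 1, -1)
  u_2 = (-4/3, -1/6, -17/6)
  u_3 = (-36/59, 84/59, 12/59)

Apply the Gram-Schmidt recurrence
  u_1 = v_1
  u_i = v_i − Σ_{j<i} ((v_i · u_j) / (u_j · u_j)) · u_j.

Step by step this gives:
  u_1 = (2, 1, -1)
  u_2 = (-4/3, -1/6, -17/6)
  u_3 = (-36/59, 84/59, 12/59)

Orthogonality check:
  u_2 · u_1 = 0 (should be 0)
  u_3 · u_1 = 0 (should be 0)
  u_3 · u_2 = 0 (should be 0)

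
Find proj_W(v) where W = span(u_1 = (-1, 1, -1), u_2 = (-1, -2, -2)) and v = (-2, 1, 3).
proj_W(v) = (6/13, 21/13, 15/13)

Set up U = [u_1 | ... | u_2] ∈ R^(3×2). The projector onto W = col(U) is P = U (U^T U)^(-1) U^T.
Compute U^T U =
  [3, 1]
  [1, 9],
and U^T v = (0, -6).
Solve U^T U · c = U^T v for the coefficients: c = (3/13, -9/13). The projection is proj_W(v) = U c.
Check: (v - proj_W(v)) · u_1 = 0  (should be 0).
Check: (v - proj_W(v)) · u_2 = 0  (should be 0).
Result: proj_W(v) = (6/13, 21/13, 15/13).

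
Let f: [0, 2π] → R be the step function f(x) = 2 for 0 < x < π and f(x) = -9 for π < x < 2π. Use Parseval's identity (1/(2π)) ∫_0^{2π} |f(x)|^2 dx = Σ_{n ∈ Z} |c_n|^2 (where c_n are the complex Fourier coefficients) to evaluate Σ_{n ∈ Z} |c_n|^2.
Σ |c_n|^2 = 85/2

Parseval equates the L^2 energy of f (normalised by 1/(2π)) with the ℓ^2 sum of its Fourier coefficients: (1/(2π)) ∫_0^{2π} |f|^2 = Σ |c_n|^2.
Compute the left side: (1/(2π)) [∫_0^π 2^2 dx + ∫_π^{2π} (-9)^2 dx] = (1/(2π)) · (4π + 81π) = (4 + 81)/2 = 85/2.
So Σ_{n ∈ Z} |c_n|^2 = 85/2.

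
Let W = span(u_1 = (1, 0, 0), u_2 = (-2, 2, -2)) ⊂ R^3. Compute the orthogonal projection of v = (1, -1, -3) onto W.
proj_W(v) = (1, 1, -1)

Set up U = [u_1 | ... | u_2] ∈ R^(3×2). The projector onto W = col(U) is P = U (U^T U)^(-1) U^T.
Compute U^T U =
  [1, -2]
  [-2, 12],
and U^T v = (1, 2).
Solve U^T U · c = U^T v for the coefficients: c = (2, 1/2). The projection is proj_W(v) = U c.
Check: (v - proj_W(v)) · u_1 = 0  (should be 0).
Check: (v - proj_W(v)) · u_2 = 0  (should be 0).
Result: proj_W(v) = (1, 1, -1).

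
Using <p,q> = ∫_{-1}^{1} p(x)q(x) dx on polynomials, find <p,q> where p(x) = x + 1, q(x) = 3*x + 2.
<p,q> = 6

Expand the product: p(x)·q(x) = 3*x^2 + 5*x + 2.
∫_{-1}^{1} of each monomial x^k gives [2/(k+1) if k even, 0 if k odd]. Integrating term-by-term (or equivalently evaluating the antiderivative F(x) = x^3 + 5*x^2/2 + 2*x at the endpoints):
  F(1) − F(−1) = 11/2 − (-1/2) = 6.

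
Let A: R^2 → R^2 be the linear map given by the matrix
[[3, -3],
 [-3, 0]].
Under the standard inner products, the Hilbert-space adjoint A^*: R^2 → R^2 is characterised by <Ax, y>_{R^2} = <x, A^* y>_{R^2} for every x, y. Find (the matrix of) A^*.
A^* = A^T =
[[3, -3],
 [-3, 0]]

For real matrices with standard dot products, the defining identity <Ax, y> = <x, A^* y> gives (Ax)^T y = x^T (A^*) y, i.e. x^T A^T y = x^T (A^*) y. Since this holds for all x, y, we must have A^* = A^T. Therefore
A^* =
[[3, -3],
 [-3, 0]].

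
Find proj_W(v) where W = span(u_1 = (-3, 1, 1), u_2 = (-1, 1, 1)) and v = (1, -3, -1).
proj_W(v) = (1, -2, -2)

Set up U = [u_1 | ... | u_2] ∈ R^(3×2). The projector onto W = col(U) is P = U (U^T U)^(-1) U^T.
Compute U^T U =
  [11, 5]
  [5, 3],
and U^T v = (-7, -5).
Solve U^T U · c = U^T v for the coefficients: c = (1/2, -5/2). The projection is proj_W(v) = U c.
Check: (v - proj_W(v)) · u_1 = 0  (should be 0).
Check: (v - proj_W(v)) · u_2 = 0  (should be 0).
Result: proj_W(v) = (1, -2, -2).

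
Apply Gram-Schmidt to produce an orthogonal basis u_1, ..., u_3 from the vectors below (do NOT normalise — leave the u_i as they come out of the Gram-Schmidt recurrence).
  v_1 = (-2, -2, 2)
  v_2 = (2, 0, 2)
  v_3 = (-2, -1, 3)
Orthogonal basis:
  u_1 = (-2, -2, 2)
  u_2 = (2, 0, 2)
  u_3 = (-1/2, 1, 1/2)

Apply the Gram-Schmidt recurrence
  u_1 = v_1
  u_i = v_i − Σ_{j<i} ((v_i · u_j) / (u_j · u_j)) · u_j.

Step by step this gives:
  u_1 = (-2, -2, 2)
  u_2 = (2, 0, 2)
  u_3 = (-1/2, 1, 1/2)

Orthogonality check:
  u_2 · u_1 = 0 (should be 0)
  u_3 · u_1 = 0 (should be 0)
  u_3 · u_2 = 0 (should be 0)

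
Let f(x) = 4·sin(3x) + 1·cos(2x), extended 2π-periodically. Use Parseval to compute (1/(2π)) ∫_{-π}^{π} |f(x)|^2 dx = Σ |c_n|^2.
Σ |c_n|^2 = 17/2

Expand |f|^2 and use orthogonality of {sin(nx), cos(mx)} on [-π, π]:
  ∫_{-π}^{π} sin(nx)^2 dx = π, ∫ cos(mx)^2 dx = π, and cross terms integrate to 0.
So ∫_{-π}^{π} f(x)^2 dx = 4^2 · π + 1^2 · π = (16 + 1)π.
Divide by 2π: (16 + 1)/2 = 17/2.
By Parseval, this equals Σ |c_n|^2.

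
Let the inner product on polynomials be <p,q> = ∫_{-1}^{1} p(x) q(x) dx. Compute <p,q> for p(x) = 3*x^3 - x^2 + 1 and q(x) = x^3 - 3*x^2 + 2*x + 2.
<p,q> = 538/105

Expand the product: p(x)·q(x) = 3*x^6 - 10*x^5 + 9*x^4 + 5*x^3 - 5*x^2 + 2*x + 2.
∫_{-1}^{1} of each monomial x^k gives [2/(k+1) if k even, 0 if k odd]. Integrating term-by-term (or equivalently evaluating the antiderivative F(x) = 3*x^7/7 - 5*x^6/3 + 9*x^5/5 + 5*x^4/4 - 5*x^3/3 + x^2 + 2*x at the endpoints):
  F(1) − F(−1) = 1321/420 − (-277/140) = 538/105.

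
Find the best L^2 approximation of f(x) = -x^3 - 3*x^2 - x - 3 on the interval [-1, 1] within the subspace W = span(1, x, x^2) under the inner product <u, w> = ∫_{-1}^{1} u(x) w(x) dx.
g(x) = -3*x^2 - 8*x/5 - 3

The best approximation g ∈ W is the orthogonal projection of f onto W. Writing g = a_0 + a_1 x + a_2 x^2, the coefficients solve the normal equations G · a = b where
  G_{ij} = <φ_i, φ_j> and b_i = <f, φ_i>, with φ_0 = 1, φ_1 = x, φ_2 = x^2.
G =
  [2, 0, 2/3]
  [0, 2/3, 0]
  [2/3, 0, 2/5],
b = (-8, -16/15, -16/5).
Solving gives a_0 = -3, a_1 = -8/5, a_2 = -3, so
  g(x) = -3*x^2 - 8*x/5 - 3.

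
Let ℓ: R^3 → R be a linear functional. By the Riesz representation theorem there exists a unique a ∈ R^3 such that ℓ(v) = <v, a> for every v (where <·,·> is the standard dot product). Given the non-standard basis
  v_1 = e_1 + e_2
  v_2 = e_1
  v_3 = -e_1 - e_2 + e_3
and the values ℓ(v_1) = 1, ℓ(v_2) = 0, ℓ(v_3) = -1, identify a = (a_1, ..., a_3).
a = (0, 1, 0)

Write a = (a_1, ..., a_3) in the standard basis. For each basis vector v_i, ℓ(v_i) = <v_i, a> is a linear equation in the a_j's. Collect the n equations into a matrix system V a = ℓ, where row i of V is v_i (expressed in the standard basis). Since V is invertible (lower-triangular with 1s on the diagonal, up to permutation), solve by back-substitution:
  V =
[[1, 1, 0],
 [1, 0, 0],
 [-1, -1, 1]]
  V a = (1, 0, -1)
Solving gives a = (0, 1, 0).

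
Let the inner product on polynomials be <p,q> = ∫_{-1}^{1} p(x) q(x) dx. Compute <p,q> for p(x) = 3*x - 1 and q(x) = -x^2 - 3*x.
<p,q> = -16/3

Expand the product: p(x)·q(x) = -3*x^3 - 8*x^2 + 3*x.
∫_{-1}^{1} of each monomial x^k gives [2/(k+1) if k even, 0 if k odd]. Integrating term-by-term (or equivalently evaluating the antiderivative F(x) = -3*x^4/4 - 8*x^3/3 + 3*x^2/2 at the endpoints):
  F(1) − F(−1) = -23/12 − (41/12) = -16/3.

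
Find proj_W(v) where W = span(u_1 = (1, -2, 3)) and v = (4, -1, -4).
proj_W(v) = (-3/7, 6/7, -9/7)

Set up U = [u_1 | ... | u_1] ∈ R^(3×1). The projector onto W = col(U) is P = U (U^T U)^(-1) U^T.
Compute U^T U =
  [14],
and U^T v = (-6).
Solve U^T U · c = U^T v for the coefficients: c = (-3/7). The projection is proj_W(v) = U c.
Check: (v - proj_W(v)) · u_1 = 0  (should be 0).
Result: proj_W(v) = (-3/7, 6/7, -9/7).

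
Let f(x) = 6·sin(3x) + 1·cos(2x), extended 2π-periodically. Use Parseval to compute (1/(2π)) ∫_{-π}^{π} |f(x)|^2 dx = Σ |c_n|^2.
Σ |c_n|^2 = 37/2

Expand |f|^2 and use orthogonality of {sin(nx), cos(mx)} on [-π, π]:
  ∫_{-π}^{π} sin(nx)^2 dx = π, ∫ cos(mx)^2 dx = π, and cross terms integrate to 0.
So ∫_{-π}^{π} f(x)^2 dx = 6^2 · π + 1^2 · π = (36 + 1)π.
Divide by 2π: (36 + 1)/2 = 37/2.
By Parseval, this equals Σ |c_n|^2.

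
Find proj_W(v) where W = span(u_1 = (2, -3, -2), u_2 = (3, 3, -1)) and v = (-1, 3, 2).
proj_W(v) = (-403/322, 501/161, 509/322)

Set up U = [u_1 | ... | u_2] ∈ R^(3×2). The projector onto W = col(U) is P = U (U^T U)^(-1) U^T.
Compute U^T U =
  [17, -1]
  [-1, 19],
and U^T v = (-15, 4).
Solve U^T U · c = U^T v for the coefficients: c = (-281/322, 53/322). The projection is proj_W(v) = U c.
Check: (v - proj_W(v)) · u_1 = 0  (should be 0).
Check: (v - proj_W(v)) · u_2 = 0  (should be 0).
Result: proj_W(v) = (-403/322, 501/161, 509/322).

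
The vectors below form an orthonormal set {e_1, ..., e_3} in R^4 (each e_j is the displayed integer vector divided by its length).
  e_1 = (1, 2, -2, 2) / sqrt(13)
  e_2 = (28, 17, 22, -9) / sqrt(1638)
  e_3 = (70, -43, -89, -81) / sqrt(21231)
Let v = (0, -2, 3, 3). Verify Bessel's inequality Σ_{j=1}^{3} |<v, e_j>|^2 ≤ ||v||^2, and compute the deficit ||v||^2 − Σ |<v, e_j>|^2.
Σ |<v, e_j>|^2 = 6547/674; ||v||^2 = 22; deficit = 8281/674

Write each e_j = u_j / sqrt(<u_j, u_j>) where u_j is the displayed integer vector. Then <v, e_j> = <v, u_j> / sqrt(<u_j, u_j>), so |<v, e_j>|^2 = <v, u_j>^2 / <u_j, u_j>.
Coefficients: <v, e_1> = -4/sqrt(13), <v, e_2> = 5/sqrt(1638), <v, e_3> = -424/sqrt(21231).
Square and sum: Σ |<v, e_j>|^2 = 6547/674.
Compute ||v||^2 = v·v = 22.
Deficit = 22 − 6547/674 = 8281/674 ≥ 0, confirming Bessel's inequality. (The deficit equals ||v − Σ <v,e_j> e_j||^2, the squared distance from v to span{e_j}.)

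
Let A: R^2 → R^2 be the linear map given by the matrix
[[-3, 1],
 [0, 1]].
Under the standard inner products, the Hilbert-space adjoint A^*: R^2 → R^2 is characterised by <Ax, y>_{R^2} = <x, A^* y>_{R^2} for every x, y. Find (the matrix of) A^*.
A^* = A^T =
[[-3, 0],
 [1, 1]]

For real matrices with standard dot products, the defining identity <Ax, y> = <x, A^* y> gives (Ax)^T y = x^T (A^*) y, i.e. x^T A^T y = x^T (A^*) y. Since this holds for all x, y, we must have A^* = A^T. Therefore
A^* =
[[-3, 0],
 [1, 1]].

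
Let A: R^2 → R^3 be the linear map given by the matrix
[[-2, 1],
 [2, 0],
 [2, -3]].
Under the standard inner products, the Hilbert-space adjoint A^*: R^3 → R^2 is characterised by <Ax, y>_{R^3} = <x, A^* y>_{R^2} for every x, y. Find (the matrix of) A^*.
A^* = A^T =
[[-2, 2, 2],
 [1, 0, -3]]

For real matrices with standard dot products, the defining identity <Ax, y> = <x, A^* y> gives (Ax)^T y = x^T (A^*) y, i.e. x^T A^T y = x^T (A^*) y. Since this holds for all x, y, we must have A^* = A^T. Therefore
A^* =
[[-2, 2, 2],
 [1, 0, -3]].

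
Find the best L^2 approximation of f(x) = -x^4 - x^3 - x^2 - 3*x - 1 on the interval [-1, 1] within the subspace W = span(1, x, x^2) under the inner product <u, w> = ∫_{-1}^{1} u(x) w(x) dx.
g(x) = -13*x^2/7 - 18*x/5 - 32/35

The best approximation g ∈ W is the orthogonal projection of f onto W. Writing g = a_0 + a_1 x + a_2 x^2, the coefficients solve the normal equations G · a = b where
  G_{ij} = <φ_i, φ_j> and b_i = <f, φ_i>, with φ_0 = 1, φ_1 = x, φ_2 = x^2.
G =
  [2, 0, 2/3]
  [0, 2/3, 0]
  [2/3, 0, 2/5],
b = (-46/15, -12/5, -142/105).
Solving gives a_0 = -32/35, a_1 = -18/5, a_2 = -13/7, so
  g(x) = -13*x^2/7 - 18*x/5 - 32/35.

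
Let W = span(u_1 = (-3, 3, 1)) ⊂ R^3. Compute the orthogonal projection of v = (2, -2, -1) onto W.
proj_W(v) = (39/19, -39/19, -13/19)

Set up U = [u_1 | ... | u_1] ∈ R^(3×1). The projector onto W = col(U) is P = U (U^T U)^(-1) U^T.
Compute U^T U =
  [19],
and U^T v = (-13).
Solve U^T U · c = U^T v for the coefficients: c = (-13/19). The projection is proj_W(v) = U c.
Check: (v - proj_W(v)) · u_1 = 0  (should be 0).
Result: proj_W(v) = (39/19, -39/19, -13/19).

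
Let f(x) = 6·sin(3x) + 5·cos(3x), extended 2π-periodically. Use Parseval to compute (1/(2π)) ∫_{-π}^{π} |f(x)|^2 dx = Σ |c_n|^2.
Σ |c_n|^2 = 61/2

Expand |f|^2 and use orthogonality of {sin(nx), cos(mx)} on [-π, π]:
  ∫_{-π}^{π} sin(nx)^2 dx = π, ∫ cos(mx)^2 dx = π, and cross terms integrate to 0.
So ∫_{-π}^{π} f(x)^2 dx = 6^2 · π + 5^2 · π = (36 + 25)π.
Divide by 2π: (36 + 25)/2 = 61/2.
By Parseval, this equals Σ |c_n|^2.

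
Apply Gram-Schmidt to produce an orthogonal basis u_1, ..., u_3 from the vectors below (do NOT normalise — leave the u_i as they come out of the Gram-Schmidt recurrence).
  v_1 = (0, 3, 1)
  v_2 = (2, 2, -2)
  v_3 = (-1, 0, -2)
Orthogonal basis:
  u_1 = (0, 3, 1)
  u_2 = (2, 4/5, -12/5)
  u_3 = (-20/13, 5/13, -15/13)

Apply the Gram-Schmidt recurrence
  u_1 = v_1
  u_i = v_i − Σ_{j<i} ((v_i · u_j) / (u_j · u_j)) · u_j.

Step by step this gives:
  u_1 = (0, 3, 1)
  u_2 = (2, 4/5, -12/5)
  u_3 = (-20/13, 5/13, -15/13)

Orthogonality check:
  u_2 · u_1 = 0 (should be 0)
  u_3 · u_1 = 0 (should be 0)
  u_3 · u_2 = 0 (should be 0)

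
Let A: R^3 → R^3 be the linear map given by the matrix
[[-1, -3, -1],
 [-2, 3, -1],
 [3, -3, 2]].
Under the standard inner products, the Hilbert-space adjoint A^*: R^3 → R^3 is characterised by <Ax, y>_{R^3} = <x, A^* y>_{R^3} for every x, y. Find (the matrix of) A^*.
A^* = A^T =
[[-1, -2, 3],
 [-3, 3, -3],
 [-1, -1, 2]]

For real matrices with standard dot products, the defining identity <Ax, y> = <x, A^* y> gives (Ax)^T y = x^T (A^*) y, i.e. x^T A^T y = x^T (A^*) y. Since this holds for all x, y, we must have A^* = A^T. Therefore
A^* =
[[-1, -2, 3],
 [-3, 3, -3],
 [-1, -1, 2]].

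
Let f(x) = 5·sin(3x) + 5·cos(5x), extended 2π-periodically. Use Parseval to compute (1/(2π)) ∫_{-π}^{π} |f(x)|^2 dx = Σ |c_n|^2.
Σ |c_n|^2 = 25

Expand |f|^2 and use orthogonality of {sin(nx), cos(mx)} on [-π, π]:
  ∫_{-π}^{π} sin(nx)^2 dx = π, ∫ cos(mx)^2 dx = π, and cross terms integrate to 0.
So ∫_{-π}^{π} f(x)^2 dx = 5^2 · π + 5^2 · π = (25 + 25)π.
Divide by 2π: (25 + 25)/2 = 25.
By Parseval, this equals Σ |c_n|^2.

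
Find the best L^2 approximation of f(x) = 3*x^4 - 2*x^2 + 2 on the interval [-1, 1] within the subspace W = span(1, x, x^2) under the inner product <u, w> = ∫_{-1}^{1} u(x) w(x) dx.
g(x) = 4*x^2/7 + 61/35

The best approximation g ∈ W is the orthogonal projection of f onto W. Writing g = a_0 + a_1 x + a_2 x^2, the coefficients solve the normal equations G · a = b where
  G_{ij} = <φ_i, φ_j> and b_i = <f, φ_i>, with φ_0 = 1, φ_1 = x, φ_2 = x^2.
G =
  [2, 0, 2/3]
  [0, 2/3, 0]
  [2/3, 0, 2/5],
b = (58/15, 0, 146/105).
Solving gives a_0 = 61/35, a_1 = 0, a_2 = 4/7, so
  g(x) = 4*x^2/7 + 61/35.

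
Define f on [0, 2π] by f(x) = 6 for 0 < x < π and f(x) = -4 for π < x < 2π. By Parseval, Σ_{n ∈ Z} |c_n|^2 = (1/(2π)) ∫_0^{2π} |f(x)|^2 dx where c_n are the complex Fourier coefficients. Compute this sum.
Σ |c_n|^2 = 26

Parseval equates the L^2 energy of f (normalised by 1/(2π)) with the ℓ^2 sum of its Fourier coefficients: (1/(2π)) ∫_0^{2π} |f|^2 = Σ |c_n|^2.
Compute the left side: (1/(2π)) [∫_0^π 6^2 dx + ∫_π^{2π} (-4)^2 dx] = (1/(2π)) · (36π + 16π) = (36 + 16)/2 = 26.
So Σ_{n ∈ Z} |c_n|^2 = 26.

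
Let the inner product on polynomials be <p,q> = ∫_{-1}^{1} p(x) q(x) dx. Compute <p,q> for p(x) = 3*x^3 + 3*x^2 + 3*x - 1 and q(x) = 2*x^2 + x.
<p,q> = 64/15

Expand the product: p(x)·q(x) = 6*x^5 + 9*x^4 + 9*x^3 + x^2 - x.
∫_{-1}^{1} of each monomial x^k gives [2/(k+1) if k even, 0 if k odd]. Integrating term-by-term (or equivalently evaluating the antiderivative F(x) = x^6 + 9*x^5/5 + 9*x^4/4 + x^3/3 - x^2/2 at the endpoints):
  F(1) − F(−1) = 293/60 − (37/60) = 64/15.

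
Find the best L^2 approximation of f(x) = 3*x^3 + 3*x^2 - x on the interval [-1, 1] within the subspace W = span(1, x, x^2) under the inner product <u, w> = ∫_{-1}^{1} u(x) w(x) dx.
g(x) = 3*x^2 + 4*x/5

The best approximation g ∈ W is the orthogonal projection of f onto W. Writing g = a_0 + a_1 x + a_2 x^2, the coefficients solve the normal equations G · a = b where
  G_{ij} = <φ_i, φ_j> and b_i = <f, φ_i>, with φ_0 = 1, φ_1 = x, φ_2 = x^2.
G =
  [2, 0, 2/3]
  [0, 2/3, 0]
  [2/3, 0, 2/5],
b = (2, 8/15, 6/5).
Solving gives a_0 = 0, a_1 = 4/5, a_2 = 3, so
  g(x) = 3*x^2 + 4*x/5.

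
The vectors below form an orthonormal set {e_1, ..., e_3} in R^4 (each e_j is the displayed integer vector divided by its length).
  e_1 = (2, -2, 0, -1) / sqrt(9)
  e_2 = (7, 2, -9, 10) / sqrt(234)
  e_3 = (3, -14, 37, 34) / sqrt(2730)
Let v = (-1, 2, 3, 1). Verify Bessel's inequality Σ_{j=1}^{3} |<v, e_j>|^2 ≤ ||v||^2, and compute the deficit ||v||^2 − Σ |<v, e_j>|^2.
Σ |<v, e_j>|^2 = 417/35; ||v||^2 = 15; deficit = 108/35

Write each e_j = u_j / sqrt(<u_j, u_j>) where u_j is the displayed integer vector. Then <v, e_j> = <v, u_j> / sqrt(<u_j, u_j>), so |<v, e_j>|^2 = <v, u_j>^2 / <u_j, u_j>.
Coefficients: <v, e_1> = -7/sqrt(9), <v, e_2> = -20/sqrt(234), <v, e_3> = 114/sqrt(2730).
Square and sum: Σ |<v, e_j>|^2 = 417/35.
Compute ||v||^2 = v·v = 15.
Deficit = 15 − 417/35 = 108/35 ≥ 0, confirming Bessel's inequality. (The deficit equals ||v − Σ <v,e_j> e_j||^2, the squared distance from v to span{e_j}.)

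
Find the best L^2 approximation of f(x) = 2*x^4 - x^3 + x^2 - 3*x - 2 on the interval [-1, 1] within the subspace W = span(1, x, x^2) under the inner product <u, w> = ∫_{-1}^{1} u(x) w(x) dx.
g(x) = 19*x^2/7 - 18*x/5 - 76/35

The best approximation g ∈ W is the orthogonal projection of f onto W. Writing g = a_0 + a_1 x + a_2 x^2, the coefficients solve the normal equations G · a = b where
  G_{ij} = <φ_i, φ_j> and b_i = <f, φ_i>, with φ_0 = 1, φ_1 = x, φ_2 = x^2.
G =
  [2, 0, 2/3]
  [0, 2/3, 0]
  [2/3, 0, 2/5],
b = (-38/15, -12/5, -38/105).
Solving gives a_0 = -76/35, a_1 = -18/5, a_2 = 19/7, so
  g(x) = 19*x^2/7 - 18*x/5 - 76/35.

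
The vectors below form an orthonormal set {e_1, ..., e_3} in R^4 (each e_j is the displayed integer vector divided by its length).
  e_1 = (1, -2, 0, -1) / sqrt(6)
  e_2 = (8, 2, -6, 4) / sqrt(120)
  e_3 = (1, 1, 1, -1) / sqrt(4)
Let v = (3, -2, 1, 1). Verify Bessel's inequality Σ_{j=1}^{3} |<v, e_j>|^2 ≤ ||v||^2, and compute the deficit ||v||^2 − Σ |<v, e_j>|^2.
Σ |<v, e_j>|^2 = 179/20; ||v||^2 = 15; deficit = 121/20

Write each e_j = u_j / sqrt(<u_j, u_j>) where u_j is the displayed integer vector. Then <v, e_j> = <v, u_j> / sqrt(<u_j, u_j>), so |<v, e_j>|^2 = <v, u_j>^2 / <u_j, u_j>.
Coefficients: <v, e_1> = 6/sqrt(6), <v, e_2> = 18/sqrt(120), <v, e_3> = 1/sqrt(4).
Square and sum: Σ |<v, e_j>|^2 = 179/20.
Compute ||v||^2 = v·v = 15.
Deficit = 15 − 179/20 = 121/20 ≥ 0, confirming Bessel's inequality. (The deficit equals ||v − Σ <v,e_j> e_j||^2, the squared distance from v to span{e_j}.)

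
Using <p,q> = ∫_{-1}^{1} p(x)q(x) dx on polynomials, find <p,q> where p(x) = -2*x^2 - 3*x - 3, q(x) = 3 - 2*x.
<p,q> = -18

Expand the product: p(x)·q(x) = 4*x^3 - 3*x - 9.
∫_{-1}^{1} of each monomial x^k gives [2/(k+1) if k even, 0 if k odd]. Integrating term-by-term (or equivalently evaluating the antiderivative F(x) = x^4 - 3*x^2/2 - 9*x at the endpoints):
  F(1) − F(−1) = -19/2 − (17/2) = -18.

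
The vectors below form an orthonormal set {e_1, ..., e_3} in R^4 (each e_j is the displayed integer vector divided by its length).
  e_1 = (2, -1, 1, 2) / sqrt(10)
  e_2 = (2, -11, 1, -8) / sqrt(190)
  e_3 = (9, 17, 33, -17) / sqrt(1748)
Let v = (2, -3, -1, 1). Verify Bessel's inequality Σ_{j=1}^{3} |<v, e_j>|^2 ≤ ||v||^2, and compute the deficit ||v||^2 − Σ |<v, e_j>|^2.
Σ |<v, e_j>|^2 = 1331/92; ||v||^2 = 15; deficit = 49/92

Write each e_j = u_j / sqrt(<u_j, u_j>) where u_j is the displayed integer vector. Then <v, e_j> = <v, u_j> / sqrt(<u_j, u_j>), so |<v, e_j>|^2 = <v, u_j>^2 / <u_j, u_j>.
Coefficients: <v, e_1> = 8/sqrt(10), <v, e_2> = 28/sqrt(190), <v, e_3> = -83/sqrt(1748).
Square and sum: Σ |<v, e_j>|^2 = 1331/92.
Compute ||v||^2 = v·v = 15.
Deficit = 15 − 1331/92 = 49/92 ≥ 0, confirming Bessel's inequality. (The deficit equals ||v − Σ <v,e_j> e_j||^2, the squared distance from v to span{e_j}.)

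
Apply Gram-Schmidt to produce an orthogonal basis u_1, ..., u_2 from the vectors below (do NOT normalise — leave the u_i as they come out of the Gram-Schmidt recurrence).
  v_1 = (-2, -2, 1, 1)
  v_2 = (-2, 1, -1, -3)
Orthogonal basis:
  u_1 = (-2, -2, 1, 1)
  u_2 = (-12/5, 3/5, -4/5, -14/5)

Apply the Gram-Schmidt recurrence
  u_1 = v_1
  u_i = v_i − Σ_{j<i} ((v_i · u_j) / (u_j · u_j)) · u_j.

Step by step this gives:
  u_1 = (-2, -2, 1, 1)
  u_2 = (-12/5, 3/5, -4/5, -14/5)

Orthogonality check:
  u_2 · u_1 = 0 (should be 0)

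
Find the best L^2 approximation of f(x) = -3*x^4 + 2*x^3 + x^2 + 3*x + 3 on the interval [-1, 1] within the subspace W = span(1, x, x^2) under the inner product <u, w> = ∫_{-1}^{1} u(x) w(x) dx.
g(x) = -11*x^2/7 + 21*x/5 + 114/35

The best approximation g ∈ W is the orthogonal projection of f onto W. Writing g = a_0 + a_1 x + a_2 x^2, the coefficients solve the normal equations G · a = b where
  G_{ij} = <φ_i, φ_j> and b_i = <f, φ_i>, with φ_0 = 1, φ_1 = x, φ_2 = x^2.
G =
  [2, 0, 2/3]
  [0, 2/3, 0]
  [2/3, 0, 2/5],
b = (82/15, 14/5, 54/35).
Solving gives a_0 = 114/35, a_1 = 21/5, a_2 = -11/7, so
  g(x) = -11*x^2/7 + 21*x/5 + 114/35.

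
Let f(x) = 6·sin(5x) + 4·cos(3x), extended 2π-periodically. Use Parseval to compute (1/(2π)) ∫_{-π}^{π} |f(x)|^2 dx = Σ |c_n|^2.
Σ |c_n|^2 = 26

Expand |f|^2 and use orthogonality of {sin(nx), cos(mx)} on [-π, π]:
  ∫_{-π}^{π} sin(nx)^2 dx = π, ∫ cos(mx)^2 dx = π, and cross terms integrate to 0.
So ∫_{-π}^{π} f(x)^2 dx = 6^2 · π + 4^2 · π = (36 + 16)π.
Divide by 2π: (36 + 16)/2 = 26.
By Parseval, this equals Σ |c_n|^2.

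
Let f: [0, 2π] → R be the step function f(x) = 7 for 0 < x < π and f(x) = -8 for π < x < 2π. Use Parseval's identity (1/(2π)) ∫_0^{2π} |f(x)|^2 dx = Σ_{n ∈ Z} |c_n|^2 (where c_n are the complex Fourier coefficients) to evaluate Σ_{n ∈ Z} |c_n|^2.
Σ |c_n|^2 = 113/2

Parseval equates the L^2 energy of f (normalised by 1/(2π)) with the ℓ^2 sum of its Fourier coefficients: (1/(2π)) ∫_0^{2π} |f|^2 = Σ |c_n|^2.
Compute the left side: (1/(2π)) [∫_0^π 7^2 dx + ∫_π^{2π} (-8)^2 dx] = (1/(2π)) · (49π + 64π) = (49 + 64)/2 = 113/2.
So Σ_{n ∈ Z} |c_n|^2 = 113/2.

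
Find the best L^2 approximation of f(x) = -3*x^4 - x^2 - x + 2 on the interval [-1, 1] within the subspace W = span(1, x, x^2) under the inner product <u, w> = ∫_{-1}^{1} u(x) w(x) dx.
g(x) = -25*x^2/7 - x + 79/35

The best approximation g ∈ W is the orthogonal projection of f onto W. Writing g = a_0 + a_1 x + a_2 x^2, the coefficients solve the normal equations G · a = b where
  G_{ij} = <φ_i, φ_j> and b_i = <f, φ_i>, with φ_0 = 1, φ_1 = x, φ_2 = x^2.
G =
  [2, 0, 2/3]
  [0, 2/3, 0]
  [2/3, 0, 2/5],
b = (32/15, -2/3, 8/105).
Solving gives a_0 = 79/35, a_1 = -1, a_2 = -25/7, so
  g(x) = -25*x^2/7 - x + 79/35.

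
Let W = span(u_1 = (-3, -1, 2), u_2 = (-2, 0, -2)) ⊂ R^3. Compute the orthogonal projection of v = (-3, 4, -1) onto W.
proj_W(v) = (-59/27, -2/27, -49/27)

Set up U = [u_1 | ... | u_2] ∈ R^(3×2). The projector onto W = col(U) is P = U (U^T U)^(-1) U^T.
Compute U^T U =
  [14, 2]
  [2, 8],
and U^T v = (3, 8).
Solve U^T U · c = U^T v for the coefficients: c = (2/27, 53/54). The projection is proj_W(v) = U c.
Check: (v - proj_W(v)) · u_1 = 0  (should be 0).
Check: (v - proj_W(v)) · u_2 = 0  (should be 0).
Result: proj_W(v) = (-59/27, -2/27, -49/27).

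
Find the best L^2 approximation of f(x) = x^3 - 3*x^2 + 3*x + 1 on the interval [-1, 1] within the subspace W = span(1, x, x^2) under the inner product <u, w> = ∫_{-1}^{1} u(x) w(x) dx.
g(x) = -3*x^2 + 18*x/5 + 1

The best approximation g ∈ W is the orthogonal projection of f onto W. Writing g = a_0 + a_1 x + a_2 x^2, the coefficients solve the normal equations G · a = b where
  G_{ij} = <φ_i, φ_j> and b_i = <f, φ_i>, with φ_0 = 1, φ_1 = x, φ_2 = x^2.
G =
  [2, 0, 2/3]
  [0, 2/3, 0]
  [2/3, 0, 2/5],
b = (0, 12/5, -8/15).
Solving gives a_0 = 1, a_1 = 18/5, a_2 = -3, so
  g(x) = -3*x^2 + 18*x/5 + 1.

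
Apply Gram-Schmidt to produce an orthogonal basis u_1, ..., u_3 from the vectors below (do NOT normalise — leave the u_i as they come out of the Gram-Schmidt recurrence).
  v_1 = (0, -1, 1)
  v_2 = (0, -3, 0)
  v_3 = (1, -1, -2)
Orthogonal basis:
  u_1 = (0, -1, 1)
  u_2 = (0, -3/2, -3/2)
  u_3 = (1, 0, 0)

Apply the Gram-Schmidt recurrence
  u_1 = v_1
  u_i = v_i − Σ_{j<i} ((v_i · u_j) / (u_j · u_j)) · u_j.

Step by step this gives:
  u_1 = (0, -1, 1)
  u_2 = (0, -3/2, -3/2)
  u_3 = (1, 0, 0)

Orthogonality check:
  u_2 · u_1 = 0 (should be 0)
  u_3 · u_1 = 0 (should be 0)
  u_3 · u_2 = 0 (should be 0)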